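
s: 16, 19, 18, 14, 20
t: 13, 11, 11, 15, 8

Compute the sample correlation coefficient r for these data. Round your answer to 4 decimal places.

-0.9634

n = 5, Σs = 87, Σt = 58, Σs² = 1537, Σt² = 700, Σst = 985
nΣst − ΣsΣt = 4925 − 5046 = -121
nΣs² − (Σs)² = 7685 − 7569 = 116; nΣt² − (Σt)² = 3500 − 3364 = 136
r = -121 / √(116 × 136) = -121 / 125.6025 ≈ -0.9634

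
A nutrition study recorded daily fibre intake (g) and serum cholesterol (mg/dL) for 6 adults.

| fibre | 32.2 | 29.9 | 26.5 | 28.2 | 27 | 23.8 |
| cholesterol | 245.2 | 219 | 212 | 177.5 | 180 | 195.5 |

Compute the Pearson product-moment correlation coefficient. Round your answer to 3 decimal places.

0.652

n = 6, Σx = 167.6, Σy = 1229.2, Σx² = 4723.78, Σy² = 255154.54, Σxy = 34579.94
nΣxy − ΣxΣy = 207479.64 − 206013.92 = 1465.72
nΣx² − (Σx)² = 28342.68 − 28089.76 = 252.92; nΣy² − (Σy)² = 1530927.24 − 1510932.64 = 19994.6
r = 1465.72 / √(252.92 × 19994.6) = 1465.72 / 2248.7851 ≈ 0.652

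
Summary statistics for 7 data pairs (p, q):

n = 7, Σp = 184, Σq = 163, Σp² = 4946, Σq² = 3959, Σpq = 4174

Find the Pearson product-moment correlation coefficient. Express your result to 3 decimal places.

-0.827

r = (nΣpq − ΣpΣq) / √[(nΣp² − (Σp)²)(nΣq² − (Σq)²)]
Numerator: 7×4174 − 184×163 = -774
Denominator: √[(34622 − 33856)(27713 − 26569)] = √[766 × 1144] = 936.1111
r = -774 / 936.1111 ≈ -0.827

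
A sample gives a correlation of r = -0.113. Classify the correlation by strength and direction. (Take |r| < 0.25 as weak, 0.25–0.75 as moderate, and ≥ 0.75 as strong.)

weak negative

r = -0.113 < 0 so the relationship is negative.
|r| = 0.113, which falls in the weak range.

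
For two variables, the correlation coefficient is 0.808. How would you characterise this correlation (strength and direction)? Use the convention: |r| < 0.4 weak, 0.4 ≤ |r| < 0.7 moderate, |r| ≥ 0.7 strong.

r = 0.808 > 0 so the relationship is positive.
|r| = 0.808, which falls in the strong range.

strong positive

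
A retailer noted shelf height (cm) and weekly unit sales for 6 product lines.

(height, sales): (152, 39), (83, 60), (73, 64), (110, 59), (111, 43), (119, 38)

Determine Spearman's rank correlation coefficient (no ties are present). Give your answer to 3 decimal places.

-0.943

Rank height: 6, 2, 1, 3, 4, 5
Rank sales: 2, 5, 6, 4, 3, 1
d = rank(height) − rank(sales): 4, -3, -5, -1, 1, 4; Σd² = 68
ρ = 1 − 6Σd² / [n(n²−1)] = 1 − 6×68 / (6×35) = 1 − 408/210 ≈ -0.943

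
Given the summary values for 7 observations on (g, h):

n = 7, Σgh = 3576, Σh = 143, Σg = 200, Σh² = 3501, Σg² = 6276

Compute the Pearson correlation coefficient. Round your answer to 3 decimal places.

r = (nΣgh − ΣgΣh) / √[(nΣg² − (Σg)²)(nΣh² − (Σh)²)]
Numerator: 7×3576 − 200×143 = -3568
Denominator: √[(43932 − 40000)(24507 − 20449)] = √[3932 × 4058] = 3994.5032
r = -3568 / 3994.5032 ≈ -0.893

-0.893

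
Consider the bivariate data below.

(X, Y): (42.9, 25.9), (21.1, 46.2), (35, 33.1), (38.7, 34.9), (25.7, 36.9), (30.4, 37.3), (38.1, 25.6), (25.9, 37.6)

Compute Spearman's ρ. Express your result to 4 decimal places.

-0.8095

Rank X: 8, 1, 5, 7, 2, 4, 6, 3
Rank Y: 2, 8, 3, 4, 5, 6, 1, 7
d = rank(X) − rank(Y): 6, -7, 2, 3, -3, -2, 5, -4; Σd² = 152
ρ = 1 − 6Σd² / [n(n²−1)] = 1 − 6×152 / (8×63) = 1 − 912/504 ≈ -0.8095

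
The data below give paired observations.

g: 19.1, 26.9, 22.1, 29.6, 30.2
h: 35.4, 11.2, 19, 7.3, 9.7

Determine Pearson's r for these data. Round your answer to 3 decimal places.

n = 5, Σg = 127.9, Σh = 82.6, Σg² = 3365.03, Σh² = 1886.98, Σgh = 1906.34
nΣgh − ΣgΣh = 9531.7 − 10564.54 = -1032.84
nΣg² − (Σg)² = 16825.15 − 16358.41 = 466.74; nΣh² − (Σh)² = 9434.9 − 6822.76 = 2612.14
r = -1032.84 / √(466.74 × 2612.14) = -1032.84 / 1104.1695 ≈ -0.935

-0.935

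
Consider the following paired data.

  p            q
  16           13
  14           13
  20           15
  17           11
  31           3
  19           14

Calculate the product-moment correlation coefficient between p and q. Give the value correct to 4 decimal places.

-0.8317

n = 6, Σp = 117, Σq = 69, Σp² = 2463, Σq² = 889, Σpq = 1236
nΣpq − ΣpΣq = 7416 − 8073 = -657
nΣp² − (Σp)² = 14778 − 13689 = 1089; nΣq² − (Σq)² = 5334 − 4761 = 573
r = -657 / √(1089 × 573) = -657 / 789.9348 ≈ -0.8317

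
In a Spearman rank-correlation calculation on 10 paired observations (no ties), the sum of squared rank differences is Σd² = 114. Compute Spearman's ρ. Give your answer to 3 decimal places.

ρ = 1 − 6Σd² / [n(n²−1)] = 1 − 6×114 / (10×99)
  = 1 − 684/990 = 1 − 0.6909 ≈ 0.309

0.309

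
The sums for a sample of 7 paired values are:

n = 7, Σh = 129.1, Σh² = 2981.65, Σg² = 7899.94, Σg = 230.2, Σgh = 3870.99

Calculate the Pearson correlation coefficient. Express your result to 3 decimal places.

r = (nΣgh − ΣgΣh) / √[(nΣg² − (Σg)²)(nΣh² − (Σh)²)]
Numerator: 7×3870.99 − 230.2×129.1 = -2621.89
Denominator: √[(55299.58 − 52992.04)(20871.55 − 16666.81)] = √[2307.54 × 4204.74] = 3114.9006
r = -2621.89 / 3114.9006 ≈ -0.842

-0.842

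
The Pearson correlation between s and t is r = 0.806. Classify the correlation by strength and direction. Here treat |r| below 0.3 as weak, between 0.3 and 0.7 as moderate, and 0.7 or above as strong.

r = 0.806 > 0 so the relationship is positive.
|r| = 0.806, which falls in the strong range.

strong positive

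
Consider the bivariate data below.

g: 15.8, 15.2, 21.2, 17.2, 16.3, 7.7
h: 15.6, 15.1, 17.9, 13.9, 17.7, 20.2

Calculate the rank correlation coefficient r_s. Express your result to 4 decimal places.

-0.2000

Rank g: 3, 2, 6, 5, 4, 1
Rank h: 3, 2, 5, 1, 4, 6
d = rank(g) − rank(h): 0, 0, 1, 4, 0, -5; Σd² = 42
ρ = 1 − 6Σd² / [n(n²−1)] = 1 − 6×42 / (6×35) = 1 − 252/210 ≈ -0.2000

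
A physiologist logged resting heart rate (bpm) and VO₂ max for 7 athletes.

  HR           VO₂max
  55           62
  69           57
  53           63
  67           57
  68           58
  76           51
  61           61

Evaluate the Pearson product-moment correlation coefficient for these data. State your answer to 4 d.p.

n = 7, Σx = 449, Σy = 409, Σx² = 29205, Σy² = 23997, Σxy = 26042
nΣxy − ΣxΣy = 182294 − 183641 = -1347
nΣx² − (Σx)² = 204435 − 201601 = 2834; nΣy² − (Σy)² = 167979 − 167281 = 698
r = -1347 / √(2834 × 698) = -1347 / 1406.4608 ≈ -0.9577

-0.9577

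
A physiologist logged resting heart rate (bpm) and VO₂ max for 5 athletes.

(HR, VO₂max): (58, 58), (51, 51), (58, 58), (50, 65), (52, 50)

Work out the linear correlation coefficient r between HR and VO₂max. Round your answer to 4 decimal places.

n = 5, Σx = 269, Σy = 282, Σx² = 14533, Σy² = 16054, Σxy = 15179
nΣxy − ΣxΣy = 75895 − 75858 = 37
nΣx² − (Σx)² = 72665 − 72361 = 304; nΣy² − (Σy)² = 80270 − 79524 = 746
r = 37 / √(304 × 746) = 37 / 476.2184 ≈ 0.0777

0.0777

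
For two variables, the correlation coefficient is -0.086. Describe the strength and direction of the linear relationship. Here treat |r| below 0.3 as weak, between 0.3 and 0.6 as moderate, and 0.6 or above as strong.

weak negative

r = -0.086 < 0 so the relationship is negative.
|r| = 0.086, which falls in the weak range.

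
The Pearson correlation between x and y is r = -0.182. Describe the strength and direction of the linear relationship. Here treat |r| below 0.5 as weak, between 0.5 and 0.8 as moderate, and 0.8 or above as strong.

weak negative

r = -0.182 < 0 so the relationship is negative.
|r| = 0.182, which falls in the weak range.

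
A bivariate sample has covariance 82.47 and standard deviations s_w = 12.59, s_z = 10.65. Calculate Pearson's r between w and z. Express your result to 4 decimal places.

0.6151

r = Cov(w,z) / (s_w · s_z) = 82.47 / (12.59 × 10.65)
  = 82.47 / 134.0835 ≈ 0.6151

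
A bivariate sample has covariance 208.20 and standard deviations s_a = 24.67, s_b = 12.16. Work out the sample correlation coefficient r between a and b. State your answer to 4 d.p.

r = Cov(a,b) / (s_a · s_b) = 208.20 / (24.67 × 12.16)
  = 208.20 / 299.9872 ≈ 0.6940

0.6940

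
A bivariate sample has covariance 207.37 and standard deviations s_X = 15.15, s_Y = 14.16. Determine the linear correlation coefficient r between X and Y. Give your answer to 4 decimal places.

r = Cov(X,Y) / (s_X · s_Y) = 207.37 / (15.15 × 14.16)
  = 207.37 / 214.5240 ≈ 0.9667

0.9667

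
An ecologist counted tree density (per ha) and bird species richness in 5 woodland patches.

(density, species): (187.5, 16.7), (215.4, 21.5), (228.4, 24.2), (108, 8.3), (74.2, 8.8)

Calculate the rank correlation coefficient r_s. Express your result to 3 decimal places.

Rank density: 3, 4, 5, 2, 1
Rank species: 3, 4, 5, 1, 2
d = rank(density) − rank(species): 0, 0, 0, 1, -1; Σd² = 2
ρ = 1 − 6Σd² / [n(n²−1)] = 1 − 6×2 / (5×24) = 1 − 12/120 ≈ 0.900

0.900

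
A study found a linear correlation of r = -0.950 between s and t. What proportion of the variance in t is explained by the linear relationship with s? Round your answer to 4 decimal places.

r² = (-0.950)² = 0.9025

0.9025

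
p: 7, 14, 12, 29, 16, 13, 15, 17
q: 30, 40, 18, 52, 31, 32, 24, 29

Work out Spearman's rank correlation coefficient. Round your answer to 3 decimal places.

0.357

Rank p: 1, 4, 2, 8, 6, 3, 5, 7
Rank q: 4, 7, 1, 8, 5, 6, 2, 3
d = rank(p) − rank(q): -3, -3, 1, 0, 1, -3, 3, 4; Σd² = 54
ρ = 1 − 6Σd² / [n(n²−1)] = 1 − 6×54 / (8×63) = 1 − 324/504 ≈ 0.357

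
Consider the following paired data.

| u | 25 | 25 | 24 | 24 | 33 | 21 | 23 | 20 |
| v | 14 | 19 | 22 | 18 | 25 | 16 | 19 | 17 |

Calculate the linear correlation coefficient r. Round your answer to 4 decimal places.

0.7033

n = 8, Σu = 195, Σv = 150, Σu² = 4861, Σv² = 2896, Σuv = 3723
nΣuv − ΣuΣv = 29784 − 29250 = 534
nΣu² − (Σu)² = 38888 − 38025 = 863; nΣv² − (Σv)² = 23168 − 22500 = 668
r = 534 / √(863 × 668) = 534 / 759.2654 ≈ 0.7033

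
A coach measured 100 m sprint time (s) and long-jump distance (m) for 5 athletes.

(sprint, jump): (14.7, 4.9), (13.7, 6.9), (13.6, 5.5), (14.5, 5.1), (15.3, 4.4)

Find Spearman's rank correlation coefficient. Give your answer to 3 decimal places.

Rank sprint: 4, 2, 1, 3, 5
Rank jump: 2, 5, 4, 3, 1
d = rank(sprint) − rank(jump): 2, -3, -3, 0, 4; Σd² = 38
ρ = 1 − 6Σd² / [n(n²−1)] = 1 − 6×38 / (5×24) = 1 − 228/120 ≈ -0.900

-0.900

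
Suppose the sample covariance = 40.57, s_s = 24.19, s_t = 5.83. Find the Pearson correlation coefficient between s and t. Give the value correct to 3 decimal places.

r = Cov(s,t) / (s_s · s_t) = 40.57 / (24.19 × 5.83)
  = 40.57 / 141.0277 ≈ 0.288

0.288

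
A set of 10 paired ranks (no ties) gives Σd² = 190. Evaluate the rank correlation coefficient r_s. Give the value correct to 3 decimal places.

ρ = 1 − 6Σd² / [n(n²−1)] = 1 − 6×190 / (10×99)
  = 1 − 1140/990 = 1 − 1.1515 ≈ -0.152

-0.152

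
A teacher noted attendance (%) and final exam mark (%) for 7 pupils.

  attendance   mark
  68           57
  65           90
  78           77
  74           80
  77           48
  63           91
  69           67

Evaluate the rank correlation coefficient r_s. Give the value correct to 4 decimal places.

Rank attendance: 3, 2, 7, 5, 6, 1, 4
Rank mark: 2, 6, 4, 5, 1, 7, 3
d = rank(attendance) − rank(mark): 1, -4, 3, 0, 5, -6, 1; Σd² = 88
ρ = 1 − 6Σd² / [n(n²−1)] = 1 − 6×88 / (7×48) = 1 − 528/336 ≈ -0.5714

-0.5714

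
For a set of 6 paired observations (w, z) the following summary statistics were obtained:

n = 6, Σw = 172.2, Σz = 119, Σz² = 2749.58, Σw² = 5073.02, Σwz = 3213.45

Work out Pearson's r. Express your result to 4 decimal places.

r = (nΣwz − ΣwΣz) / √[(nΣw² − (Σw)²)(nΣz² − (Σz)²)]
Numerator: 6×3213.45 − 172.2×119 = -1211.1
Denominator: √[(30438.12 − 29652.84)(16497.48 − 14161)] = √[785.28 × 2336.48] = 1354.5446
r = -1211.1 / 1354.5446 ≈ -0.8941

-0.8941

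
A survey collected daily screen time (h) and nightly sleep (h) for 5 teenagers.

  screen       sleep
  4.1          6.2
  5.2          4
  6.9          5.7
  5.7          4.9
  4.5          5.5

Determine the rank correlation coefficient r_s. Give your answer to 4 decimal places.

Rank screen: 1, 3, 5, 4, 2
Rank sleep: 5, 1, 4, 2, 3
d = rank(screen) − rank(sleep): -4, 2, 1, 2, -1; Σd² = 26
ρ = 1 − 6Σd² / [n(n²−1)] = 1 − 6×26 / (5×24) = 1 − 156/120 ≈ -0.3000

-0.3000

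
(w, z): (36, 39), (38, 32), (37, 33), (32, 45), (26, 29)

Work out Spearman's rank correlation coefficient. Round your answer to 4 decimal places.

0.0000

Rank w: 3, 5, 4, 2, 1
Rank z: 4, 2, 3, 5, 1
d = rank(w) − rank(z): -1, 3, 1, -3, 0; Σd² = 20
ρ = 1 − 6Σd² / [n(n²−1)] = 1 − 6×20 / (5×24) = 1 − 120/120 ≈ 0.0000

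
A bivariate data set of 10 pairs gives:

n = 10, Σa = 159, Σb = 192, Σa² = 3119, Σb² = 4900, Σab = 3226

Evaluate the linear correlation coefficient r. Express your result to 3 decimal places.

r = (nΣab − ΣaΣb) / √[(nΣa² − (Σa)²)(nΣb² − (Σb)²)]
Numerator: 10×3226 − 159×192 = 1732
Denominator: √[(31190 − 25281)(49000 − 36864)] = √[5909 × 12136] = 8468.2716
r = 1732 / 8468.2716 ≈ 0.205

0.205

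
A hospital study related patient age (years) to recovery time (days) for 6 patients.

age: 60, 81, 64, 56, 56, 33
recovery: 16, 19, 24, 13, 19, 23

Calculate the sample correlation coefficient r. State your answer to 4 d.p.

n = 6, Σx = 350, Σy = 114, Σx² = 21618, Σy² = 2252, Σxy = 6586
nΣxy − ΣxΣy = 39516 − 39900 = -384
nΣx² − (Σx)² = 129708 − 122500 = 7208; nΣy² − (Σy)² = 13512 − 12996 = 516
r = -384 / √(7208 × 516) = -384 / 1928.5559 ≈ -0.1991

-0.1991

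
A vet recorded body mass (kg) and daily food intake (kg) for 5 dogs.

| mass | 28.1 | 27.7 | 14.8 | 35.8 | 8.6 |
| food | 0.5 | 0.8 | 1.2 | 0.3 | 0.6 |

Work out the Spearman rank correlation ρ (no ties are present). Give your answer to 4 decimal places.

-0.7000

Rank mass: 4, 3, 2, 5, 1
Rank food: 2, 4, 5, 1, 3
d = rank(mass) − rank(food): 2, -1, -3, 4, -2; Σd² = 34
ρ = 1 − 6Σd² / [n(n²−1)] = 1 − 6×34 / (5×24) = 1 − 204/120 ≈ -0.7000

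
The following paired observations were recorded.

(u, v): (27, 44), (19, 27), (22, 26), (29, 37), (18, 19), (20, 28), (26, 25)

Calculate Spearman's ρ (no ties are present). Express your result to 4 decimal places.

0.6429

Rank u: 6, 2, 4, 7, 1, 3, 5
Rank v: 7, 4, 3, 6, 1, 5, 2
d = rank(u) − rank(v): -1, -2, 1, 1, 0, -2, 3; Σd² = 20
ρ = 1 − 6Σd² / [n(n²−1)] = 1 − 6×20 / (7×48) = 1 − 120/336 ≈ 0.6429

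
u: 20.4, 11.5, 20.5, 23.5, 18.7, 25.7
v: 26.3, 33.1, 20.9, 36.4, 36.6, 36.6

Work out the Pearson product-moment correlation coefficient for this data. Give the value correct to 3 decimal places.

0.115

n = 6, Σu = 120.3, Σv = 189.9, Σu² = 2531.09, Σv² = 6228.19, Σuv = 3826.06
nΣuv − ΣuΣv = 22956.36 − 22844.97 = 111.39
nΣu² − (Σu)² = 15186.54 − 14472.09 = 714.45; nΣv² − (Σv)² = 37369.14 − 36062.01 = 1307.13
r = 111.39 / √(714.45 × 1307.13) = 111.39 / 966.3742 ≈ 0.115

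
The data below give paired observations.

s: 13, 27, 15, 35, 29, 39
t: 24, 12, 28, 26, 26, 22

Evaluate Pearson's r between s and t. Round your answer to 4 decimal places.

n = 6, Σs = 158, Σt = 138, Σs² = 4710, Σt² = 3340, Σst = 3578
nΣst − ΣsΣt = 21468 − 21804 = -336
nΣs² − (Σs)² = 28260 − 24964 = 3296; nΣt² − (Σt)² = 20040 − 19044 = 996
r = -336 / √(3296 × 996) = -336 / 1811.8543 ≈ -0.1854

-0.1854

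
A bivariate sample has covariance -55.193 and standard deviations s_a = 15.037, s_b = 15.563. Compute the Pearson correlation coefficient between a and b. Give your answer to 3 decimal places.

r = Cov(a,b) / (s_a · s_b) = -55.193 / (15.037 × 15.563)
  = -55.193 / 234.0208 ≈ -0.236

-0.236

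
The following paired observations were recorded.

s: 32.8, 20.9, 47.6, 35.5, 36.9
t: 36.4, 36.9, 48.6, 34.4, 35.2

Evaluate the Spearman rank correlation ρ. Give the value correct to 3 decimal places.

Rank s: 2, 1, 5, 3, 4
Rank t: 3, 4, 5, 1, 2
d = rank(s) − rank(t): -1, -3, 0, 2, 2; Σd² = 18
ρ = 1 − 6Σd² / [n(n²−1)] = 1 − 6×18 / (5×24) = 1 − 108/120 ≈ 0.100

0.100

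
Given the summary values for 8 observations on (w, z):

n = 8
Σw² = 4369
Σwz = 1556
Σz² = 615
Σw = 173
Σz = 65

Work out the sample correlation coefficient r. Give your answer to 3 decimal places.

0.644

r = (nΣwz − ΣwΣz) / √[(nΣw² − (Σw)²)(nΣz² − (Σz)²)]
Numerator: 8×1556 − 173×65 = 1203
Denominator: √[(34952 − 29929)(4920 − 4225)] = √[5023 × 695] = 1868.4178
r = 1203 / 1868.4178 ≈ 0.644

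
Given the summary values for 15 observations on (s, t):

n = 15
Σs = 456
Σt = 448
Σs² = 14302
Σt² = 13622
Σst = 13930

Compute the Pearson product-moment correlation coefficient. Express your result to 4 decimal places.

0.9534

r = (nΣst − ΣsΣt) / √[(nΣs² − (Σs)²)(nΣt² − (Σt)²)]
Numerator: 15×13930 − 456×448 = 4662
Denominator: √[(214530 − 207936)(204330 − 200704)] = √[6594 × 3626] = 4889.7693
r = 4662 / 4889.7693 ≈ 0.9534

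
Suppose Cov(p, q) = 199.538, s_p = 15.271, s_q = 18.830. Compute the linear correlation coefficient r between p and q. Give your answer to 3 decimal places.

0.694

r = Cov(p,q) / (s_p · s_q) = 199.538 / (15.271 × 18.830)
  = 199.538 / 287.5529 ≈ 0.694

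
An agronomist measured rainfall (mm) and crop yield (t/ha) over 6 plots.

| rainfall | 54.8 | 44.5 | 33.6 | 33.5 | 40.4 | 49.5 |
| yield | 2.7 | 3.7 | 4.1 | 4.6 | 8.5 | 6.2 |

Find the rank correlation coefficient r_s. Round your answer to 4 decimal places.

Rank rainfall: 6, 4, 2, 1, 3, 5
Rank yield: 1, 2, 3, 4, 6, 5
d = rank(rainfall) − rank(yield): 5, 2, -1, -3, -3, 0; Σd² = 48
ρ = 1 − 6Σd² / [n(n²−1)] = 1 − 6×48 / (6×35) = 1 − 288/210 ≈ -0.3714

-0.3714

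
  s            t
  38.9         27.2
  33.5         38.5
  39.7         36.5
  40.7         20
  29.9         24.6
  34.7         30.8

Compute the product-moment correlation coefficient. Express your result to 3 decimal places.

-0.133

n = 6, Σs = 217.4, Σt = 177.6, Σs² = 7966.14, Σt² = 5508.14, Σst = 6415.18
nΣst − ΣsΣt = 38491.08 − 38610.24 = -119.16
nΣs² − (Σs)² = 47796.84 − 47262.76 = 534.08; nΣt² − (Σt)² = 33048.84 − 31541.76 = 1507.08
r = -119.16 / √(534.08 × 1507.08) = -119.16 / 897.1629 ≈ -0.133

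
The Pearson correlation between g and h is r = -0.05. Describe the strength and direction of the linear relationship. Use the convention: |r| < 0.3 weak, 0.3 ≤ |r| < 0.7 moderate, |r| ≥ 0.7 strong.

r = -0.05 < 0 so the relationship is negative.
|r| = 0.05, which falls in the weak range.

weak negative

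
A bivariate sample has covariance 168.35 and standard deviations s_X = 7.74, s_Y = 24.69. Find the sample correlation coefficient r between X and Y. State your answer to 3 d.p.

r = Cov(X,Y) / (s_X · s_Y) = 168.35 / (7.74 × 24.69)
  = 168.35 / 191.1006 ≈ 0.881

0.881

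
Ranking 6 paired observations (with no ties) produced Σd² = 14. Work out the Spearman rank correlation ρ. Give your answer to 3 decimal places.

ρ = 1 − 6Σd² / [n(n²−1)] = 1 − 6×14 / (6×35)
  = 1 − 84/210 = 1 − 0.4000 ≈ 0.600

0.600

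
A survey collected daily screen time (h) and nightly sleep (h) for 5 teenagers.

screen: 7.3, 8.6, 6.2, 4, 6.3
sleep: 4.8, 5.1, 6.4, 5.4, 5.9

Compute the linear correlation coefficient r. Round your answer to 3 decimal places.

-0.347

n = 5, Σx = 32.4, Σy = 27.6, Σx² = 221.38, Σy² = 153.98, Σxy = 177.35
nΣxy − ΣxΣy = 886.75 − 894.24 = -7.49
nΣx² − (Σx)² = 1106.9 − 1049.76 = 57.14; nΣy² − (Σy)² = 769.9 − 761.76 = 8.14
r = -7.49 / √(57.14 × 8.14) = -7.49 / 21.5666 ≈ -0.347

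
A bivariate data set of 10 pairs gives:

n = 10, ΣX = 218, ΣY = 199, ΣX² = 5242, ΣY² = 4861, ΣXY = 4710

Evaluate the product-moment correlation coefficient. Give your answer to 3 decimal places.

0.560

r = (nΣXY − ΣXΣY) / √[(nΣX² − (ΣX)²)(nΣY² − (ΣY)²)]
Numerator: 10×4710 − 218×199 = 3718
Denominator: √[(52420 − 47524)(48610 − 39601)] = √[4896 × 9009] = 6641.3902
r = 3718 / 6641.3902 ≈ 0.560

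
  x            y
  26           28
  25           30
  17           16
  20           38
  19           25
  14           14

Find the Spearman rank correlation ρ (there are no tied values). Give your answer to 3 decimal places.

Rank x: 6, 5, 2, 4, 3, 1
Rank y: 4, 5, 2, 6, 3, 1
d = rank(x) − rank(y): 2, 0, 0, -2, 0, 0; Σd² = 8
ρ = 1 − 6Σd² / [n(n²−1)] = 1 − 6×8 / (6×35) = 1 − 48/210 ≈ 0.771

0.771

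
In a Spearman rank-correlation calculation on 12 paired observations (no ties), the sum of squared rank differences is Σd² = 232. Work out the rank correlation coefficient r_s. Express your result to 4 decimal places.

0.1888

ρ = 1 − 6Σd² / [n(n²−1)] = 1 − 6×232 / (12×143)
  = 1 − 1392/1716 = 1 − 0.81119 ≈ 0.1888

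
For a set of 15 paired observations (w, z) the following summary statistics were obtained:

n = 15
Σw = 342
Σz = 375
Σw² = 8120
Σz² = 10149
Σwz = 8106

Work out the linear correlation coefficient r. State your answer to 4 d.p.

r = (nΣwz − ΣwΣz) / √[(nΣw² − (Σw)²)(nΣz² − (Σz)²)]
Numerator: 15×8106 − 342×375 = -6660
Denominator: √[(121800 − 116964)(152235 − 140625)] = √[4836 × 11610] = 7493.0608
r = -6660 / 7493.0608 ≈ -0.8888

-0.8888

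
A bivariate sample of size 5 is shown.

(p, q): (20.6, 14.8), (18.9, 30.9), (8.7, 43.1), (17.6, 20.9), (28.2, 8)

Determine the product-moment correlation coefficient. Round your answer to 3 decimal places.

-0.922

n = 5, Σp = 94, Σq = 117.7, Σp² = 1962.26, Σq² = 3532.27, Σpq = 1857.3
nΣpq − ΣpΣq = 9286.5 − 11063.8 = -1777.3
nΣp² − (Σp)² = 9811.3 − 8836 = 975.3; nΣq² − (Σq)² = 17661.35 − 13853.29 = 3808.06
r = -1777.3 / √(975.3 × 3808.06) = -1777.3 / 1927.1743 ≈ -0.922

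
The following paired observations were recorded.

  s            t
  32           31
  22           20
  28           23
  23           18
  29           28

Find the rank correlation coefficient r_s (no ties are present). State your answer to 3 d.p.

Rank s: 5, 1, 3, 2, 4
Rank t: 5, 2, 3, 1, 4
d = rank(s) − rank(t): 0, -1, 0, 1, 0; Σd² = 2
ρ = 1 − 6Σd² / [n(n²−1)] = 1 − 6×2 / (5×24) = 1 − 12/120 ≈ 0.900

0.900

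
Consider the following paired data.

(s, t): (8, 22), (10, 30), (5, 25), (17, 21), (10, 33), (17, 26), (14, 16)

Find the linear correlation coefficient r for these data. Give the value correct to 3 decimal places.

n = 7, Σs = 81, Σt = 173, Σs² = 1063, Σt² = 4471, Σst = 1954
nΣst − ΣsΣt = 13678 − 14013 = -335
nΣs² − (Σs)² = 7441 − 6561 = 880; nΣt² − (Σt)² = 31297 − 29929 = 1368
r = -335 / √(880 × 1368) = -335 / 1097.1964 ≈ -0.305

-0.305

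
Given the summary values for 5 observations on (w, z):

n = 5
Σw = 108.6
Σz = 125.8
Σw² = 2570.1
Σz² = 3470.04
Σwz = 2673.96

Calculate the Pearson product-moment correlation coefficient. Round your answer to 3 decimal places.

r = (nΣwz − ΣwΣz) / √[(nΣw² − (Σw)²)(nΣz² − (Σz)²)]
Numerator: 5×2673.96 − 108.6×125.8 = -292.08
Denominator: √[(12850.5 − 11793.96)(17350.2 − 15825.64)] = √[1056.54 × 1524.56] = 1269.1567
r = -292.08 / 1269.1567 ≈ -0.230

-0.230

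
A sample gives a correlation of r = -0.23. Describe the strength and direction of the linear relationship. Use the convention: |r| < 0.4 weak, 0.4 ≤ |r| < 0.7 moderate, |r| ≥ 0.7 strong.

weak negative

r = -0.23 < 0 so the relationship is negative.
|r| = 0.23, which falls in the weak range.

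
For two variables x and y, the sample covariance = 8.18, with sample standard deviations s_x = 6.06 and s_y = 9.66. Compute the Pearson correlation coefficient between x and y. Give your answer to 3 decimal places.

0.140

r = Cov(x,y) / (s_x · s_y) = 8.18 / (6.06 × 9.66)
  = 8.18 / 58.5396 ≈ 0.140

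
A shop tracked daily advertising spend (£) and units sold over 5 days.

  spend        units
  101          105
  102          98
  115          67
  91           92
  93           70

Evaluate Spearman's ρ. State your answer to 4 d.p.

Rank spend: 3, 4, 5, 1, 2
Rank units: 5, 4, 1, 3, 2
d = rank(spend) − rank(units): -2, 0, 4, -2, 0; Σd² = 24
ρ = 1 − 6Σd² / [n(n²−1)] = 1 − 6×24 / (5×24) = 1 − 144/120 ≈ -0.2000

-0.2000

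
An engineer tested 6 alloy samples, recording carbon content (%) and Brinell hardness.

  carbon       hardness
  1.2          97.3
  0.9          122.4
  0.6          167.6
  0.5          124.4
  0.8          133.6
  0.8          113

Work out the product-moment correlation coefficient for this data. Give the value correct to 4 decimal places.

n = 6, Σx = 4.8, Σy = 758.3, Σx² = 4.14, Σy² = 98632.13, Σxy = 586.96
nΣxy − ΣxΣy = 3521.76 − 3639.84 = -118.08
nΣx² − (Σx)² = 24.84 − 23.04 = 1.8; nΣy² − (Σy)² = 591792.78 − 575018.89 = 16773.89
r = -118.08 / √(1.8 × 16773.89) = -118.08 / 173.7613 ≈ -0.6796

-0.6796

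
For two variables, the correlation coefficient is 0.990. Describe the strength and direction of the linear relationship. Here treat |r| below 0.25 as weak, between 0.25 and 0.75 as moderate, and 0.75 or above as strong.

r = 0.990 > 0 so the relationship is positive.
|r| = 0.990, which falls in the strong range.

strong positive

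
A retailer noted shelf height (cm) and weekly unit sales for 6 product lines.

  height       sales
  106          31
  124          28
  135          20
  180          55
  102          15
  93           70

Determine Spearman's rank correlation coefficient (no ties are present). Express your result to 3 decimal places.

-0.086

Rank height: 3, 4, 5, 6, 2, 1
Rank sales: 4, 3, 2, 5, 1, 6
d = rank(height) − rank(sales): -1, 1, 3, 1, 1, -5; Σd² = 38
ρ = 1 − 6Σd² / [n(n²−1)] = 1 − 6×38 / (6×35) = 1 − 228/210 ≈ -0.086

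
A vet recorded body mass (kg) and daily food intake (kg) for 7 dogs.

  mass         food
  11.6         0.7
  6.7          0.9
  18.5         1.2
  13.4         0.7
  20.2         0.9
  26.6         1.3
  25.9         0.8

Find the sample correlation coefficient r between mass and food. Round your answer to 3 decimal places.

0.485

n = 7, Σx = 122.9, Σy = 6.5, Σx² = 2487.67, Σy² = 6.37, Σxy = 119.21
nΣxy − ΣxΣy = 834.47 − 798.85 = 35.62
nΣx² − (Σx)² = 17413.69 − 15104.41 = 2309.28; nΣy² − (Σy)² = 44.59 − 42.25 = 2.34
r = 35.62 / √(2309.28 × 2.34) = 35.62 / 73.5100 ≈ 0.485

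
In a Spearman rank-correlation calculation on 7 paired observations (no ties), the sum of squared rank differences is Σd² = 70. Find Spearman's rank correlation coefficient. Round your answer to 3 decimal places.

-0.250

ρ = 1 − 6Σd² / [n(n²−1)] = 1 − 6×70 / (7×48)
  = 1 − 420/336 = 1 − 1.2500 ≈ -0.250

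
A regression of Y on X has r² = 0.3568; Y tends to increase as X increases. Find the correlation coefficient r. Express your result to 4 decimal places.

0.5973

|r| = √0.3568 = 0.5973
The association is positive, so r = 0.5973.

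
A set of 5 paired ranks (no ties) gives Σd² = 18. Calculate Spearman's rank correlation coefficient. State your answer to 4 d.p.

0.1000

ρ = 1 − 6Σd² / [n(n²−1)] = 1 − 6×18 / (5×24)
  = 1 − 108/120 = 1 − 0.90000 ≈ 0.1000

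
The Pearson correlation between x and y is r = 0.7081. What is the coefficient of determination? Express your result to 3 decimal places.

0.501

r² = (0.7081)² = 0.501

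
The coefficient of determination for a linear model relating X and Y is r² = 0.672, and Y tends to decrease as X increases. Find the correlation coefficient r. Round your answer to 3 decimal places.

|r| = √0.672 = 0.820
The association is negative, so r = −0.820.

-0.820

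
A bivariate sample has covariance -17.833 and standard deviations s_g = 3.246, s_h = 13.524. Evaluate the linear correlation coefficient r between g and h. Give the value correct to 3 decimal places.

r = Cov(g,h) / (s_g · s_h) = -17.833 / (3.246 × 13.524)
  = -17.833 / 43.8989 ≈ -0.406

-0.406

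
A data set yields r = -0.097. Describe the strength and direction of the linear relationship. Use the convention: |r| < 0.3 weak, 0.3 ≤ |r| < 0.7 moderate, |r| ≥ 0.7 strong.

weak negative

r = -0.097 < 0 so the relationship is negative.
|r| = 0.097, which falls in the weak range.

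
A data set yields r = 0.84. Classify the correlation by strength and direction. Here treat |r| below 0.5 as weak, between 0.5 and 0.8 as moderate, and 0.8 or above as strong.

strong positive

r = 0.84 > 0 so the relationship is positive.
|r| = 0.84, which falls in the strong range.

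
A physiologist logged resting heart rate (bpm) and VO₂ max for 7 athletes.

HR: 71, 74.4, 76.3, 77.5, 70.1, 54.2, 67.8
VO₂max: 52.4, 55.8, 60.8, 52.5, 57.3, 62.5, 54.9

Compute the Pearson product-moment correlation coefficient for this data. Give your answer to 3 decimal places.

-0.553

n = 7, Σx = 491.3, Σy = 396.2, Σx² = 34852.79, Σy² = 22515.84, Σxy = 27706.16
nΣxy − ΣxΣy = 193943.12 − 194653.06 = -709.94
nΣx² − (Σx)² = 243969.53 − 241375.69 = 2593.84; nΣy² − (Σy)² = 157610.88 − 156974.44 = 636.44
r = -709.94 / √(2593.84 × 636.44) = -709.94 / 1284.8438 ≈ -0.553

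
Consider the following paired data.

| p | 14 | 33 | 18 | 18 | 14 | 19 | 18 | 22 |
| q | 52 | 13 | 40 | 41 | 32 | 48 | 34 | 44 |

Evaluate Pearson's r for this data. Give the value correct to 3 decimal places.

n = 8, Σp = 156, Σq = 304, Σp² = 3298, Σq² = 12574, Σpq = 5555
nΣpq − ΣpΣq = 44440 − 47424 = -2984
nΣp² − (Σp)² = 26384 − 24336 = 2048; nΣq² − (Σq)² = 100592 − 92416 = 8176
r = -2984 / √(2048 × 8176) = -2984 / 4091.9980 ≈ -0.729

-0.729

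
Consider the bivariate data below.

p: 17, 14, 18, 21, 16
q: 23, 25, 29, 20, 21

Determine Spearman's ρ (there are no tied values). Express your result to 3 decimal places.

Rank p: 3, 1, 4, 5, 2
Rank q: 3, 4, 5, 1, 2
d = rank(p) − rank(q): 0, -3, -1, 4, 0; Σd² = 26
ρ = 1 − 6Σd² / [n(n²−1)] = 1 − 6×26 / (5×24) = 1 − 156/120 ≈ -0.300

-0.300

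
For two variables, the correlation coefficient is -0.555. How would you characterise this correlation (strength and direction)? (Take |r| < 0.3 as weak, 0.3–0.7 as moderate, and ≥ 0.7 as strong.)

moderate negative

r = -0.555 < 0 so the relationship is negative.
|r| = 0.555, which falls in the moderate range.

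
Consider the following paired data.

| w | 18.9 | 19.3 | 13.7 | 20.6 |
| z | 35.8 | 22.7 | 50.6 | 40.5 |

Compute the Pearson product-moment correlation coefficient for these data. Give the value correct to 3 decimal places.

-0.656

n = 4, Σw = 72.5, Σz = 149.6, Σw² = 1341.75, Σz² = 5997.54, Σwz = 2642.25
nΣwz − ΣwΣz = 10569 − 10846 = -277
nΣw² − (Σw)² = 5367 − 5256.25 = 110.75; nΣz² − (Σz)² = 23990.16 − 22380.16 = 1610
r = -277 / √(110.75 × 1610) = -277 / 422.2647 ≈ -0.656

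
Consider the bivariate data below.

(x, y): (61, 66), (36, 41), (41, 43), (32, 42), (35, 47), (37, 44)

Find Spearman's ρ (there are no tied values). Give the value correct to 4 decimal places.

Rank x: 6, 3, 5, 1, 2, 4
Rank y: 6, 1, 3, 2, 5, 4
d = rank(x) − rank(y): 0, 2, 2, -1, -3, 0; Σd² = 18
ρ = 1 − 6Σd² / [n(n²−1)] = 1 − 6×18 / (6×35) = 1 − 108/210 ≈ 0.4857

0.4857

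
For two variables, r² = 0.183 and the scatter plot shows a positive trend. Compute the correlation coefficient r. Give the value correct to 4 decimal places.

0.4278

|r| = √0.183 = 0.4278
The association is positive, so r = 0.4278.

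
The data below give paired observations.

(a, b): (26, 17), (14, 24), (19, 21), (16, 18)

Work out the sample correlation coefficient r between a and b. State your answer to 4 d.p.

-0.7025

n = 4, Σa = 75, Σb = 80, Σa² = 1489, Σb² = 1630, Σab = 1465
nΣab − ΣaΣb = 5860 − 6000 = -140
nΣa² − (Σa)² = 5956 − 5625 = 331; nΣb² − (Σb)² = 6520 − 6400 = 120
r = -140 / √(331 × 120) = -140 / 199.2988 ≈ -0.7025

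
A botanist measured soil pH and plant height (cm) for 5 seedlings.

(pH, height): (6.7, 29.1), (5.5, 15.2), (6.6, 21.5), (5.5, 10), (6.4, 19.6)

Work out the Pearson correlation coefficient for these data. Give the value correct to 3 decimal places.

n = 5, Σx = 30.7, Σy = 95.4, Σx² = 189.91, Σy² = 2024.26, Σxy = 600.91
nΣxy − ΣxΣy = 3004.55 − 2928.78 = 75.77
nΣx² − (Σx)² = 949.55 − 942.49 = 7.06; nΣy² − (Σy)² = 10121.3 − 9101.16 = 1020.14
r = 75.77 / √(7.06 × 1020.14) = 75.77 / 84.8657 ≈ 0.893

0.893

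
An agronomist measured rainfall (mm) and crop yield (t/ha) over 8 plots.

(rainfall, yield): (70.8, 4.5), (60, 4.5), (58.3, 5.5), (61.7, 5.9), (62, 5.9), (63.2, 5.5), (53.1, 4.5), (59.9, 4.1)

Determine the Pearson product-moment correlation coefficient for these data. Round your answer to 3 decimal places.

n = 8, Σx = 489, Σy = 40.4, Σx² = 30064.28, Σy² = 207.68, Σxy = 2471.22
nΣxy − ΣxΣy = 19769.76 − 19755.6 = 14.16
nΣx² − (Σx)² = 240514.24 − 239121 = 1393.24; nΣy² − (Σy)² = 1661.44 − 1632.16 = 29.28
r = 14.16 / √(1393.24 × 29.28) = 14.16 / 201.9754 ≈ 0.070

0.070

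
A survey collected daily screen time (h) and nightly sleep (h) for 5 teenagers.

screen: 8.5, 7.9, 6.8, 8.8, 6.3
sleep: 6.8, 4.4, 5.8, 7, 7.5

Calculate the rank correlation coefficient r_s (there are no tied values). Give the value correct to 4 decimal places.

Rank screen: 4, 3, 2, 5, 1
Rank sleep: 3, 1, 2, 4, 5
d = rank(screen) − rank(sleep): 1, 2, 0, 1, -4; Σd² = 22
ρ = 1 − 6Σd² / [n(n²−1)] = 1 − 6×22 / (5×24) = 1 − 132/120 ≈ -0.1000

-0.1000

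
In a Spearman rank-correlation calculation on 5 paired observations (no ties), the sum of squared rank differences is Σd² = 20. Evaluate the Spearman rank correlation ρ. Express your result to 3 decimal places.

ρ = 1 − 6Σd² / [n(n²−1)] = 1 − 6×20 / (5×24)
  = 1 − 120/120 = 1 − 1.0000 ≈ 0.000

0.000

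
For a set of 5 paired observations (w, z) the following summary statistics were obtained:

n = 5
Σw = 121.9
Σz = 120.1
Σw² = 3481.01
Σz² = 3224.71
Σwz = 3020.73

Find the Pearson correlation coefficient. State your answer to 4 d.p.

0.2228

r = (nΣwz − ΣwΣz) / √[(nΣw² − (Σw)²)(nΣz² − (Σz)²)]
Numerator: 5×3020.73 − 121.9×120.1 = 463.46
Denominator: √[(17405.05 − 14859.61)(16123.55 − 14424.01)] = √[2545.44 × 1699.54] = 2079.9224
r = 463.46 / 2079.9224 ≈ 0.2228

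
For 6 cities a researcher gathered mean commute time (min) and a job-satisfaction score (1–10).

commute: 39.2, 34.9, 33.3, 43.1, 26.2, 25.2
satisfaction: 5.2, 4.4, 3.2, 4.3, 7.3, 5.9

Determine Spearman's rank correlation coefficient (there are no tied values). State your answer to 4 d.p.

Rank commute: 5, 4, 3, 6, 2, 1
Rank satisfaction: 4, 3, 1, 2, 6, 5
d = rank(commute) − rank(satisfaction): 1, 1, 2, 4, -4, -4; Σd² = 54
ρ = 1 − 6Σd² / [n(n²−1)] = 1 − 6×54 / (6×35) = 1 − 324/210 ≈ -0.5429

-0.5429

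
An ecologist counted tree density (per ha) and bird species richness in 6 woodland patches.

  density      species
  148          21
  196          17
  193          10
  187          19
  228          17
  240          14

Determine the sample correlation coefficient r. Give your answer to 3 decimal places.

-0.491

n = 6, Σx = 1192, Σy = 98, Σx² = 242122, Σy² = 1676, Σxy = 19159
nΣxy − ΣxΣy = 114954 − 116816 = -1862
nΣx² − (Σx)² = 1452732 − 1420864 = 31868; nΣy² − (Σy)² = 10056 − 9604 = 452
r = -1862 / √(31868 × 452) = -1862 / 3795.3045 ≈ -0.491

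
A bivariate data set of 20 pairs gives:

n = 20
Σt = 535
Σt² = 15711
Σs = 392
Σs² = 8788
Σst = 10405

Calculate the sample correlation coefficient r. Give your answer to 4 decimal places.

r = (nΣst − ΣsΣt) / √[(nΣs² − (Σs)²)(nΣt² − (Σt)²)]
Numerator: 20×10405 − 392×535 = -1620
Denominator: √[(175760 − 153664)(314220 − 286225)] = √[22096 × 27995] = 24871.2187
r = -1620 / 24871.2187 ≈ -0.0651

-0.0651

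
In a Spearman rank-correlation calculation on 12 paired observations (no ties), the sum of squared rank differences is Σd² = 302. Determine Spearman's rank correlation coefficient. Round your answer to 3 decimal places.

ρ = 1 − 6Σd² / [n(n²−1)] = 1 − 6×302 / (12×143)
  = 1 − 1812/1716 = 1 − 1.0559 ≈ -0.056

-0.056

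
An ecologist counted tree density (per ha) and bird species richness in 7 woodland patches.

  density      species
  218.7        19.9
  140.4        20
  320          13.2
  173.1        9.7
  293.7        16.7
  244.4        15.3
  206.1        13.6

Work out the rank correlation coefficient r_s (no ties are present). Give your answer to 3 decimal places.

Rank density: 4, 1, 7, 2, 6, 5, 3
Rank species: 6, 7, 2, 1, 5, 4, 3
d = rank(density) − rank(species): -2, -6, 5, 1, 1, 1, 0; Σd² = 68
ρ = 1 − 6Σd² / [n(n²−1)] = 1 − 6×68 / (7×48) = 1 − 408/336 ≈ -0.214

-0.214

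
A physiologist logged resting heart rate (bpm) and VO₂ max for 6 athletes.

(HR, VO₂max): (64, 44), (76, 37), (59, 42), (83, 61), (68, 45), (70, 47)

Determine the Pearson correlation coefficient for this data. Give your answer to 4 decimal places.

0.5743

n = 6, Σx = 420, Σy = 276, Σx² = 29766, Σy² = 13024, Σxy = 19519
nΣxy − ΣxΣy = 117114 − 115920 = 1194
nΣx² − (Σx)² = 178596 − 176400 = 2196; nΣy² − (Σy)² = 78144 − 76176 = 1968
r = 1194 / √(2196 × 1968) = 1194 / 2078.8766 ≈ 0.5743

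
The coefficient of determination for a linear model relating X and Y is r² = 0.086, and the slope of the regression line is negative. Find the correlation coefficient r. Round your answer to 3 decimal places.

-0.293

|r| = √0.086 = 0.293
The association is negative, so r = −0.293.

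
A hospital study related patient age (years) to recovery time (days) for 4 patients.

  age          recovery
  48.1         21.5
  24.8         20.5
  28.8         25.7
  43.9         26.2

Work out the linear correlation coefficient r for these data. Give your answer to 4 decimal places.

0.1517

n = 4, Σx = 145.6, Σy = 93.9, Σx² = 5685.3, Σy² = 2229.43, Σxy = 3432.89
nΣxy − ΣxΣy = 13731.56 − 13671.84 = 59.72
nΣx² − (Σx)² = 22741.2 − 21199.36 = 1541.84; nΣy² − (Σy)² = 8917.72 − 8817.21 = 100.51
r = 59.72 / √(1541.84 × 100.51) = 59.72 / 393.6627 ≈ 0.1517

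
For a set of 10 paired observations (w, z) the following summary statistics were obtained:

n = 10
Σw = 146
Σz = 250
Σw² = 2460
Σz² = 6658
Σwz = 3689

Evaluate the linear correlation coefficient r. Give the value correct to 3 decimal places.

0.107

r = (nΣwz − ΣwΣz) / √[(nΣw² − (Σw)²)(nΣz² − (Σz)²)]
Numerator: 10×3689 − 146×250 = 390
Denominator: √[(24600 − 21316)(66580 − 62500)] = √[3284 × 4080] = 3660.4262
r = 390 / 3660.4262 ≈ 0.107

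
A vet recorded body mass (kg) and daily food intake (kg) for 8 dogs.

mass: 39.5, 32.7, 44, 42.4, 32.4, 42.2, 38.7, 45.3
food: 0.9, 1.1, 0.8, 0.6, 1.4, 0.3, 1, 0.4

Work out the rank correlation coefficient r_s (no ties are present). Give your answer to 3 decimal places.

-0.833

Rank mass: 4, 2, 7, 6, 1, 5, 3, 8
Rank food: 5, 7, 4, 3, 8, 1, 6, 2
d = rank(mass) − rank(food): -1, -5, 3, 3, -7, 4, -3, 6; Σd² = 154
ρ = 1 − 6Σd² / [n(n²−1)] = 1 − 6×154 / (8×63) = 1 − 924/504 ≈ -0.833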